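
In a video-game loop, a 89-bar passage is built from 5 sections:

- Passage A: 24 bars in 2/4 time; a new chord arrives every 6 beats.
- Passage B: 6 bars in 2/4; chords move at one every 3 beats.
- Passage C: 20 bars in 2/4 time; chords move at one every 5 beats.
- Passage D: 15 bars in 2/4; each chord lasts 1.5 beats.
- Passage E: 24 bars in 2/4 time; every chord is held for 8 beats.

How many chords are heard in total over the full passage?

46 chords

A: 24·2 = 48 beats, 48/6 = 8 chords.
B: 6·2 = 12 beats, 12/3 = 4 chords.
C: 20·2 = 40 beats, 40/5 = 8 chords.
D: 15·2 = 30 beats, 30/1.5 = 20 chords.
E: 24·2 = 48 beats, 48/8 = 6 chords.
Total: 8 + 4 + 8 + 20 + 6 = 46.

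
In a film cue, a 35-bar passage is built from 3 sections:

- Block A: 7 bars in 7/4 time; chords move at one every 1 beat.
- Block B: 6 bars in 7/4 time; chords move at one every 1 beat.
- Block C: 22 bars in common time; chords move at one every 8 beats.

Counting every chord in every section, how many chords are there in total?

A: 7·7 = 49 beats, 49/1 = 49 chords.
B: 6·7 = 42 beats, 42/1 = 42 chords.
C: 22·4 = 88 beats, 88/8 = 11 chords.
Total: 49 + 42 + 11 = 102.

102 chords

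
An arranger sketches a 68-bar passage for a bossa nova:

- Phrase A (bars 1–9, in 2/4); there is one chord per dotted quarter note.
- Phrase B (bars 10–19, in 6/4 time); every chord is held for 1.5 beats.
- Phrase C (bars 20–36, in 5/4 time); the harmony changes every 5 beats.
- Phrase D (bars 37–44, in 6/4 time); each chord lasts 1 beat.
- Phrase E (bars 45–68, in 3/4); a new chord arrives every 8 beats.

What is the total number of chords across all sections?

126 chords

A: 9 bars × 2 beats = 18 beats; 1.5 beats/chord → 12 chords.
B: 10 bars × 6 beats = 60 beats; 1.5 beats/chord → 40 chords.
C: 17 bars × 5 beats = 85 beats; 5 beats/chord → 17 chords.
D: 8 bars × 6 beats = 48 beats; 1 beat/chord → 48 chords.
E: 24 bars × 3 beats = 72 beats; 8 beats/chord → 9 chords.
Total: 12 + 40 + 17 + 48 + 9 = 126.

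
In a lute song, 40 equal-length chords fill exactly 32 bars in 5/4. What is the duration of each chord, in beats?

4 beats

32 bars × 5 beats/bar = 160 beats total.
160 beats ÷ 40 chords = 4 beats per chord.
(That is a whole note.)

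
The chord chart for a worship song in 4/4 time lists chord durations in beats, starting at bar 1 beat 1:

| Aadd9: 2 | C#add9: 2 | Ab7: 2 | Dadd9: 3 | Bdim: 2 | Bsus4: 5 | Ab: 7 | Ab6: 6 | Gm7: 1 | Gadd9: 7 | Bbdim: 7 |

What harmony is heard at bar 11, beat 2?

Bbdim

Beat 2 of bar 11 is beat (11−1)×4 + 2 = 42 overall.
Running totals: Aadd9 ends at 2, C#add9 ends at 4, Ab7 ends at 6, Dadd9 ends at 9, Bdim ends at 11, Bsus4 ends at 16, Ab ends at 23, Ab6 ends at 29, Gm7 ends at 30, Gadd9 ends at 37, Bbdim ends at 44.
Beat 42 falls within Bbdim.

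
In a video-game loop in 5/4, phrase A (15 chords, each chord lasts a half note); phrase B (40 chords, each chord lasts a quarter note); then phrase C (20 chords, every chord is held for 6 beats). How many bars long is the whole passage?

38 bars

A: 15 × 2 = 30 beats = 6 bars.
B: 40 × 1 = 40 beats = 8 bars.
C: 20 × 6 = 120 beats = 24 bars.
Total: 6 + 8 + 24 = 38 bars.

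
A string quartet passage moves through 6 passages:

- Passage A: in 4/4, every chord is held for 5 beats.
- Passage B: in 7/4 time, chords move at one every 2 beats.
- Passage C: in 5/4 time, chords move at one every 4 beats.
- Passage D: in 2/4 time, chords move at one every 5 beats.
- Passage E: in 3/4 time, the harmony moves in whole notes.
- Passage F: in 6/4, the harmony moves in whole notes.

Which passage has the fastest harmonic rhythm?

A: each chord is 5 beats in 4/4, so 0.8 per bar.
B: each chord is 2 beats in 7/4, so 3.5 per bar.
C: each chord is 4 beats in 5/4, so 1.25 per bar.
D: each chord is 5 beats in 2/4, so 0.4 per bar.
E: each chord is 4 beats in 3/4, so 0.75 per bar.
F: each chord is 4 beats in 6/4, so 1.5 per bar.
Fastest is B at 3.5 chords/bar.

Passage B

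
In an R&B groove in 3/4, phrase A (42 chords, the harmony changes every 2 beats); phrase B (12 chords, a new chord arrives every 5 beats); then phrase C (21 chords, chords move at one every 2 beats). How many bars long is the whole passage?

A: 42 × 2 = 84 beats = 28 bars.
B: 12 × 5 = 60 beats = 20 bars.
C: 21 × 2 = 42 beats = 14 bars.
Total: 28 + 20 + 14 = 62 bars.

62 bars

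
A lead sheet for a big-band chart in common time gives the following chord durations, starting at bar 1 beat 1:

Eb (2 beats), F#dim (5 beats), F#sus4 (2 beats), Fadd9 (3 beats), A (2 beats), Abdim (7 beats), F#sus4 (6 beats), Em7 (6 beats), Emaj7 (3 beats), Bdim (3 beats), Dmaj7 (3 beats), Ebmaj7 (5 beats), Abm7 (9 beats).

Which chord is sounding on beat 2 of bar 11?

Beat 2 of bar 11 is beat (11−1)×4 + 2 = 42 overall.
Running totals: Eb ends at 2, F#dim ends at 7, F#sus4 ends at 9, Fadd9 ends at 12, A ends at 14, Abdim ends at 21, F#sus4 ends at 27, Em7 ends at 33, Emaj7 ends at 36, Bdim ends at 39, Dmaj7 ends at 42.
Beat 42 falls within Dmaj7.

Dmaj7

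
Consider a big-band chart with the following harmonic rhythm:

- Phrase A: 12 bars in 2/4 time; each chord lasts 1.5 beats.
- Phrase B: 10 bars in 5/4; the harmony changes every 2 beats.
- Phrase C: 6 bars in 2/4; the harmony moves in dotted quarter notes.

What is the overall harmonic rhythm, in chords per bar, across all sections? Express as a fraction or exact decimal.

1.75 chords per bar

A: 12 × 2 = 24 beats ÷ 1.5 = 16 chords.
B: 10 × 5 = 50 beats ÷ 2 = 25 chords.
C: 6 × 2 = 12 beats ÷ 1.5 = 8 chords.
Overall: 49 chords over 28 bars → 49/28 = 1.75 chords per bar.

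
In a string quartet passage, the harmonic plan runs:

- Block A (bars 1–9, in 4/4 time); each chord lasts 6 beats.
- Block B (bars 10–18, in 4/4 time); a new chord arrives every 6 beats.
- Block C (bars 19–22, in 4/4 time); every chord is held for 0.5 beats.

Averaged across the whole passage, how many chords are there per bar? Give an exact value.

A: 9 × 4 = 36 beats ÷ 6 = 6 chords.
B: 9 × 4 = 36 beats ÷ 6 = 6 chords.
C: 4 × 4 = 16 beats ÷ 0.5 = 32 chords.
Overall: 44 chords over 22 bars → 44/22 = 2 chords per bar.

2 chords per bar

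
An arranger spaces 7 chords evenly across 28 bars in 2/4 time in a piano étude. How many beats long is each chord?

28 bars × 2 beats/bar = 56 beats total.
56 beats ÷ 7 chords = 8 beats per chord.

8 beats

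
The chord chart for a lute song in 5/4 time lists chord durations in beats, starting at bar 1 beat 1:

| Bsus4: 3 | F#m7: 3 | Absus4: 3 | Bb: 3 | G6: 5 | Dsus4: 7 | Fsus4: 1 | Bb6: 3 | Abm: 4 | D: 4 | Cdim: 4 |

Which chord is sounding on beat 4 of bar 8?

Cdim

Beat 4 of bar 8 is beat (8−1)×5 + 4 = 39 overall.
Running totals: Bsus4 ends at 3, F#m7 ends at 6, Absus4 ends at 9, Bb ends at 12, G6 ends at 17, Dsus4 ends at 24, Fsus4 ends at 25, Bb6 ends at 28, Abm ends at 32, D ends at 36, Cdim ends at 40.
Beat 39 falls within Cdim.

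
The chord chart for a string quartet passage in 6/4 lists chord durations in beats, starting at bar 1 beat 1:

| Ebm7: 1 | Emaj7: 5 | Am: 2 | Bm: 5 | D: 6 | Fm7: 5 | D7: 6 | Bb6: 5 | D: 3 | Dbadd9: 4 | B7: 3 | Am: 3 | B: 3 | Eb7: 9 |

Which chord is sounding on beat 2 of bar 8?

Beat 2 of bar 8 is beat (8−1)×6 + 2 = 44 overall.
Running totals: Ebm7 ends at 1, Emaj7 ends at 6, Am ends at 8, Bm ends at 13, D ends at 19, Fm7 ends at 24, D7 ends at 30, Bb6 ends at 35, D ends at 38, Dbadd9 ends at 42, B7 ends at 45.
Beat 44 falls within B7.

B7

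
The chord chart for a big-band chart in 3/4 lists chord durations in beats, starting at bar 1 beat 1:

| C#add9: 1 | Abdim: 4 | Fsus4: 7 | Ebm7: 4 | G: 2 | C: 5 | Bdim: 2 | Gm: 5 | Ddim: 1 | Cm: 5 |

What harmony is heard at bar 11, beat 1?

Ddim

Beat 1 of bar 11 is beat (11−1)×3 + 1 = 31 overall.
Running totals: C#add9 ends at 1, Abdim ends at 5, Fsus4 ends at 12, Ebm7 ends at 16, G ends at 18, C ends at 23, Bdim ends at 25, Gm ends at 30, Ddim ends at 31.
Beat 31 falls within Ddim.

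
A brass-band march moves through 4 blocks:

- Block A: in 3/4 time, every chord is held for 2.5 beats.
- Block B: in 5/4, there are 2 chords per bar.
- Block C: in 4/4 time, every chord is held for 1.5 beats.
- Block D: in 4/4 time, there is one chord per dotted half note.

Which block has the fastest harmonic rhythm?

Block C

A: each chord is 2.5 beats in 3/4, so 1.2 per bar.
B: each chord is 2.5 beats in 5/4, so 2 per bar.
C: each chord is 1.5 beats in 4/4, so 8/3 per bar.
D: each chord is 3 beats in 4/4, so 4/3 per bar.
Fastest is C at 8/3 chords/bar.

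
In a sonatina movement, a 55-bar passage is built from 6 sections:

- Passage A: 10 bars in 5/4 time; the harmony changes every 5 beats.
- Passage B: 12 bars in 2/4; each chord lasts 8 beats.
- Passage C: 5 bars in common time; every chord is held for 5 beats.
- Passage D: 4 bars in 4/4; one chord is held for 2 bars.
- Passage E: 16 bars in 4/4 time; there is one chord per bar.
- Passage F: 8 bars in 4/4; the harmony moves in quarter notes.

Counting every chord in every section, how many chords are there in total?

67 chords

A: 10 bars × 5 beats = 50 beats; 5 beats/chord → 10 chords.
B: 12 bars × 2 beats = 24 beats; 8 beats/chord → 3 chords.
C: 5 bars × 4 beats = 20 beats; 5 beats/chord → 4 chords.
D: 4 bars × 4 beats = 16 beats; 8 beats/chord → 2 chords.
E: 16 bars × 4 beats = 64 beats; 4 beats/chord → 16 chords.
F: 8 bars × 4 beats = 32 beats; 1 beat/chord → 32 chords.
Total: 10 + 3 + 4 + 2 + 16 + 32 = 67.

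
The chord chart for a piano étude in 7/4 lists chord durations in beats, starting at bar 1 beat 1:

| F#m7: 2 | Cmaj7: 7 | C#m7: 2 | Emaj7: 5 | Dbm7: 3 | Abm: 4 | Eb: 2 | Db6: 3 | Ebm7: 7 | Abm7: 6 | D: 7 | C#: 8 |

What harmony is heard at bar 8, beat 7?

C#

Beat 7 of bar 8 is beat (8−1)×7 + 7 = 56 overall.
Running totals: F#m7 ends at 2, Cmaj7 ends at 9, C#m7 ends at 11, Emaj7 ends at 16, Dbm7 ends at 19, Abm ends at 23, Eb ends at 25, Db6 ends at 28, Ebm7 ends at 35, Abm7 ends at 41, D ends at 48, C# ends at 56.
Beat 56 falls within C#.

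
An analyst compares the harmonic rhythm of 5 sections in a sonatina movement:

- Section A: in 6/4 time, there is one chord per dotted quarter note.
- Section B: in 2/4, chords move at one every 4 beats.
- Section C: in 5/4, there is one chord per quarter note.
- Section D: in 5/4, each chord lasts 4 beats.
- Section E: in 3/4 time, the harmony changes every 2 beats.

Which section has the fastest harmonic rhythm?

A: 6/1.5 = 4 chords/bar.
B: 2/4 = 0.5 chords/bar.
C: 5/1 = 5 chords/bar.
D: 5/4 = 1.25 chords/bar.
E: 3/2 = 1.5 chords/bar.
Fastest is C at 5 chords/bar.

Section C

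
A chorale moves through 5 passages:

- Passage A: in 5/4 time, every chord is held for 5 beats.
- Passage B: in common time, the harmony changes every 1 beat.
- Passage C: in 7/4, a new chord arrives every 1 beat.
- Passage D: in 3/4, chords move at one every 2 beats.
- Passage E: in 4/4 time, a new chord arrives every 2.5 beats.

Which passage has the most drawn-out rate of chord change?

Passage A

A: 5/5 = 1 chord/bar.
B: 4/1 = 4 chords/bar.
C: 7/1 = 7 chords/bar.
D: 3/2 = 1.5 chords/bar.
E: 4/2.5 = 1.6 chords/bar.
Slowest is A at 1 chords/bar.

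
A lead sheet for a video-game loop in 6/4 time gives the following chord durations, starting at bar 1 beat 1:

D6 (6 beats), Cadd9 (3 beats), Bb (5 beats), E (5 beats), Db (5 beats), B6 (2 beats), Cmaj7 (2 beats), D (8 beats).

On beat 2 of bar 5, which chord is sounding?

B6

Beat 2 of bar 5 is beat (5−1)×6 + 2 = 26 overall.
Running totals: D6 ends at 6, Cadd9 ends at 9, Bb ends at 14, E ends at 19, Db ends at 24, B6 ends at 26.
Beat 26 falls within B6.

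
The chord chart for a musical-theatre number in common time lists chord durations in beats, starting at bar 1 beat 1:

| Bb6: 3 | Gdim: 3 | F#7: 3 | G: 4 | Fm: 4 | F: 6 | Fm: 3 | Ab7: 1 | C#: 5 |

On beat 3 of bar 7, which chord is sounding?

Beat 3 of bar 7 is beat (7−1)×4 + 3 = 27 overall.
Running totals: Bb6 ends at 3, Gdim ends at 6, F#7 ends at 9, G ends at 13, Fm ends at 17, F ends at 23, Fm ends at 26, Ab7 ends at 27.
Beat 27 falls within Ab7.

Ab7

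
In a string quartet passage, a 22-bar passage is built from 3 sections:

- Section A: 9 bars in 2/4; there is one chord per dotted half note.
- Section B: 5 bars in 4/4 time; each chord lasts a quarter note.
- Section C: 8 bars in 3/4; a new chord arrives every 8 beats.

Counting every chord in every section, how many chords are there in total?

29 chords

A: 9·2 = 18 beats, 18/3 = 6 chords.
B: 5·4 = 20 beats, 20/1 = 20 chords.
C: 8·3 = 24 beats, 24/8 = 3 chords.
Total: 6 + 20 + 3 = 29.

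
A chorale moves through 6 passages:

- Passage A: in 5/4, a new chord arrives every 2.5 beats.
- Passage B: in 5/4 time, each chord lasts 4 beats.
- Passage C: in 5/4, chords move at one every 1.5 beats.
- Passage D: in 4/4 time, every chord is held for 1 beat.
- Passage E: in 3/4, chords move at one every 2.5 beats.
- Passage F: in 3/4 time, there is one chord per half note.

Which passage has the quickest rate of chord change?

A: 5 beats/bar ÷ 2.5 beats/chord = 2 chords/bar.
B: 5 beats/bar ÷ 4 beats/chord = 1.25 chords/bar.
C: 5 beats/bar ÷ 1.5 beats/chord = 10/3 chords/bar.
D: 4 beats/bar ÷ 1 beat/chord = 4 chords/bar.
E: 3 beats/bar ÷ 2.5 beats/chord = 1.2 chords/bar.
F: 3 beats/bar ÷ 2 beats/chord = 1.5 chords/bar.
Fastest is D at 4 chords/bar.

Passage D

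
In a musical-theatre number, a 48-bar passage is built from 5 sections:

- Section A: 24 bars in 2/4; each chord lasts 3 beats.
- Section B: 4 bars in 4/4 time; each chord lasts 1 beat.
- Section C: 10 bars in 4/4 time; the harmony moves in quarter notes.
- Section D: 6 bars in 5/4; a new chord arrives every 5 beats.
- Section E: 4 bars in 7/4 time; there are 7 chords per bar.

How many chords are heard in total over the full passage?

A: 24·2 = 48 beats, 48/3 = 16 chords.
B: 4·4 = 16 beats, 16/1 = 16 chords.
C: 10·4 = 40 beats, 40/1 = 40 chords.
D: 6·5 = 30 beats, 30/5 = 6 chords.
E: 4·7 = 28 beats, 28/1 = 28 chords.
Total: 16 + 16 + 40 + 6 + 28 = 106.

106 chords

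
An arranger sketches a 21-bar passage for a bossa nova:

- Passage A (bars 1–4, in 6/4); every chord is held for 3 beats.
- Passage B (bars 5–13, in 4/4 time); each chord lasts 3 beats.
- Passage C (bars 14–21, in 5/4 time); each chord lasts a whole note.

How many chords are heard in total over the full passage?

30 chords

A has 24 beats and chords last 3 each, so 8 chords.
B has 36 beats and chords last 3 each, so 12 chords.
C has 40 beats and chords last 4 each, so 10 chords.
Total: 8 + 12 + 10 = 30.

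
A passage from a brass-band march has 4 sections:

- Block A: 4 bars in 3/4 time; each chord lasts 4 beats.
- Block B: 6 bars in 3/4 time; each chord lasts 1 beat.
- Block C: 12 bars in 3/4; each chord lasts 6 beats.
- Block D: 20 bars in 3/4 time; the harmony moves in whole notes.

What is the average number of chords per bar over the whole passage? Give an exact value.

1 chords per bar

A: 4 bars of 3 beats is 12 beats; at 4 beats each that's 3 chords.
B: 6 bars of 3 beats is 18 beats; at 1 beat each that's 18 chords.
C: 12 bars of 3 beats is 36 beats; at 6 beats each that's 6 chords.
D: 20 bars of 3 beats is 60 beats; at 4 beats each that's 15 chords.
Overall: 42 chords over 42 bars → 42/42 = 1 chords per bar.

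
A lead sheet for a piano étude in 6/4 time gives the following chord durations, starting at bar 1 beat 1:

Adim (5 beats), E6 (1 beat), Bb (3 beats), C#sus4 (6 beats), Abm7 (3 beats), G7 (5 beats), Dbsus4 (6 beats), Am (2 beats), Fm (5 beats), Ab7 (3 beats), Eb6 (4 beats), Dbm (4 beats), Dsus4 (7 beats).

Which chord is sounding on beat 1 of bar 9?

Beat 1 of bar 9 is beat (9−1)×6 + 1 = 49 overall.
Running totals: Adim ends at 5, E6 ends at 6, Bb ends at 9, C#sus4 ends at 15, Abm7 ends at 18, G7 ends at 23, Dbsus4 ends at 29, Am ends at 31, Fm ends at 36, Ab7 ends at 39, Eb6 ends at 43, Dbm ends at 47, Dsus4 ends at 54.
Beat 49 falls within Dsus4.

Dsus4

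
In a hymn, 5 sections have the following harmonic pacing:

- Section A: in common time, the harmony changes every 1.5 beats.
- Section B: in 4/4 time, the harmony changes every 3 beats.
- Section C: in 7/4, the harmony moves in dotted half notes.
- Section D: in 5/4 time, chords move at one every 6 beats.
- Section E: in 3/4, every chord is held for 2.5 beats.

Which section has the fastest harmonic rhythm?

Section A

A: 4/1.5 = 8/3 chords/bar.
B: 4/3 = 4/3 chords/bar.
C: 7/3 = 7/3 chords/bar.
D: 5/6 = 5/6 chords/bar.
E: 3/2.5 = 1.2 chords/bar.
Fastest is A at 8/3 chords/bar.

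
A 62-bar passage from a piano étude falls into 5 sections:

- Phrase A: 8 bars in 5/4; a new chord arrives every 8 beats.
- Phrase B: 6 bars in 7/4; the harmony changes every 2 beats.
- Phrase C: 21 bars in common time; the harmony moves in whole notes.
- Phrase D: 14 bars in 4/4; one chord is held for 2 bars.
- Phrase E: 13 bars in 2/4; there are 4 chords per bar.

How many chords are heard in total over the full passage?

A: 8 bars × 5 beats = 40 beats; 8 beats/chord → 5 chords.
B: 6 bars × 7 beats = 42 beats; 2 beats/chord → 21 chords.
C: 21 bars × 4 beats = 84 beats; 4 beats/chord → 21 chords.
D: 14 bars × 4 beats = 56 beats; 8 beats/chord → 7 chords.
E: 13 bars × 2 beats = 26 beats; 0.5 beats/chord → 52 chords.
Total: 5 + 21 + 21 + 7 + 52 = 106.

106 chords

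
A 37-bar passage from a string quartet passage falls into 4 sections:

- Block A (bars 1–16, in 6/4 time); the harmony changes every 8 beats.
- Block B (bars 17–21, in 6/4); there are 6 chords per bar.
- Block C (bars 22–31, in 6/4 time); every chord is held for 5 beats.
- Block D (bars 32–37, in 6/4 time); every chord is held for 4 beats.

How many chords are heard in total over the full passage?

63 chords

A: 16 bars × 6 beats = 96 beats; 8 beats/chord → 12 chords.
B: 5 bars × 6 beats = 30 beats; 1 beat/chord → 30 chords.
C: 10 bars × 6 beats = 60 beats; 5 beats/chord → 12 chords.
D: 6 bars × 6 beats = 36 beats; 4 beats/chord → 9 chords.
Total: 12 + 30 + 12 + 9 = 63.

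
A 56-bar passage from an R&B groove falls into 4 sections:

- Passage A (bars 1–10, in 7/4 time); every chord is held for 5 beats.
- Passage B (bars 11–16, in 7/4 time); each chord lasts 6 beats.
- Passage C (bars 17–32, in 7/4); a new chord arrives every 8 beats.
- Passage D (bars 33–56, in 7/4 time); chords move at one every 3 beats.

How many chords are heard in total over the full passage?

A: 10 bars × 7 beats = 70 beats; 5 beats/chord → 14 chords.
B: 6 bars × 7 beats = 42 beats; 6 beats/chord → 7 chords.
C: 16 bars × 7 beats = 112 beats; 8 beats/chord → 14 chords.
D: 24 bars × 7 beats = 168 beats; 3 beats/chord → 56 chords.
Total: 14 + 7 + 14 + 56 = 91.

91 chords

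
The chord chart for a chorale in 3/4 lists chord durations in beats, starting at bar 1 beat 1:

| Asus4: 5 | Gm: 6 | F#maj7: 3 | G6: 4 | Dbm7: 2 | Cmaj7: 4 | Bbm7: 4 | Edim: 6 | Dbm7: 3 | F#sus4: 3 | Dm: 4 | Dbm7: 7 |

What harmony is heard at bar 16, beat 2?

Dbm7

Beat 2 of bar 16 is beat (16−1)×3 + 2 = 47 overall.
Running totals: Asus4 ends at 5, Gm ends at 11, F#maj7 ends at 14, G6 ends at 18, Dbm7 ends at 20, Cmaj7 ends at 24, Bbm7 ends at 28, Edim ends at 34, Dbm7 ends at 37, F#sus4 ends at 40, Dm ends at 44, Dbm7 ends at 51.
Beat 47 falls within Dbm7.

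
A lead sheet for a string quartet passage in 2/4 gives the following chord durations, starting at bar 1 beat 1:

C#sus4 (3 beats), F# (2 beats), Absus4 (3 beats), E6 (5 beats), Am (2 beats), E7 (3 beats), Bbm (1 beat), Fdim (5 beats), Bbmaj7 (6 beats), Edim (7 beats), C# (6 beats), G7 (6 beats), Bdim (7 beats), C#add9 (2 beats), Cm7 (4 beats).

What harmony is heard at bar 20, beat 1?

C#

Beat 1 of bar 20 is beat (20−1)×2 + 1 = 39 overall.
Running totals: C#sus4 ends at 3, F# ends at 5, Absus4 ends at 8, E6 ends at 13, Am ends at 15, E7 ends at 18, Bbm ends at 19, Fdim ends at 24, Bbmaj7 ends at 30, Edim ends at 37, C# ends at 43.
Beat 39 falls within C#.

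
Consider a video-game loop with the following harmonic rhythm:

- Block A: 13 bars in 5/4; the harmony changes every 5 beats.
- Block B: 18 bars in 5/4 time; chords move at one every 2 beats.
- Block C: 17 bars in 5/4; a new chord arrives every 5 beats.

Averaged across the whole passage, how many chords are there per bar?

A: 13 bars of 5 beats is 65 beats; at 5 beats each that's 13 chords.
B: 18 bars of 5 beats is 90 beats; at 2 beats each that's 45 chords.
C: 17 bars of 5 beats is 85 beats; at 5 beats each that's 17 chords.
Overall: 75 chords over 48 bars → 75/48 = 25/16 chords per bar.

25/16 chords per bar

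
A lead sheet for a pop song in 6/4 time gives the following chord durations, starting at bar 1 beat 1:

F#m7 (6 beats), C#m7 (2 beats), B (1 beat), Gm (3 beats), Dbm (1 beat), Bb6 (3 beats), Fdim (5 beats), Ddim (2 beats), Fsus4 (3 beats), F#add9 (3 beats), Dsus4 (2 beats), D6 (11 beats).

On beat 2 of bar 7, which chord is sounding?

D6

Beat 2 of bar 7 is beat (7−1)×6 + 2 = 38 overall.
Running totals: F#m7 ends at 6, C#m7 ends at 8, B ends at 9, Gm ends at 12, Dbm ends at 13, Bb6 ends at 16, Fdim ends at 21, Ddim ends at 23, Fsus4 ends at 26, F#add9 ends at 29, Dsus4 ends at 31, D6 ends at 42.
Beat 38 falls within D6.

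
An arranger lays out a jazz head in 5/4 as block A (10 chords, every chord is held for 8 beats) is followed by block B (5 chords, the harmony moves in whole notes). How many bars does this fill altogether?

20 bars

A: 10 × 8 = 80 beats = 16 bars.
B: 5 × 4 = 20 beats = 4 bars.
Total: 16 + 4 = 20 bars.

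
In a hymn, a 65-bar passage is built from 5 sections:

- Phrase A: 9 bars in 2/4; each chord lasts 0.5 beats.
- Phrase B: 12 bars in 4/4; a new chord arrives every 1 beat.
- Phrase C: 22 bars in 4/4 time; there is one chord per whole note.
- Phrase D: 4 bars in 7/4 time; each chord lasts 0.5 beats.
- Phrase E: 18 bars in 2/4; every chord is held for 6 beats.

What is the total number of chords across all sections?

A: 9 bars × 2 beats = 18 beats; 0.5 beats/chord → 36 chords.
B: 12 bars × 4 beats = 48 beats; 1 beat/chord → 48 chords.
C: 22 bars × 4 beats = 88 beats; 4 beats/chord → 22 chords.
D: 4 bars × 7 beats = 28 beats; 0.5 beats/chord → 56 chords.
E: 18 bars × 2 beats = 36 beats; 6 beats/chord → 6 chords.
Total: 36 + 48 + 22 + 56 + 6 = 168.

168 chords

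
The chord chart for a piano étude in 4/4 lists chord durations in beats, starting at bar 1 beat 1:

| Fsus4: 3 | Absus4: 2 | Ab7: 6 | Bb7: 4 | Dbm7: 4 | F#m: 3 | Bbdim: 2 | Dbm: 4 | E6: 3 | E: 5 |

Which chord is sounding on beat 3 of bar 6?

Beat 3 of bar 6 is beat (6−1)×4 + 3 = 23 overall.
Running totals: Fsus4 ends at 3, Absus4 ends at 5, Ab7 ends at 11, Bb7 ends at 15, Dbm7 ends at 19, F#m ends at 22, Bbdim ends at 24.
Beat 23 falls within Bbdim.

Bbdim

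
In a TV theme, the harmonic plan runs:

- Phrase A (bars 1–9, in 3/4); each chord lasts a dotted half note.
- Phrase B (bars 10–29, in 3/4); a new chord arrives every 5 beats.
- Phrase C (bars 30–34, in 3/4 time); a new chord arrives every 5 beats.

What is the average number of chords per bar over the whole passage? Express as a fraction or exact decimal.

A: 9 × 3 = 27 beats ÷ 3 = 9 chords.
B: 20 × 3 = 60 beats ÷ 5 = 12 chords.
C: 5 × 3 = 15 beats ÷ 5 = 3 chords.
Overall: 24 chords over 34 bars → 24/34 = 12/17 chords per bar.

12/17 chords per bar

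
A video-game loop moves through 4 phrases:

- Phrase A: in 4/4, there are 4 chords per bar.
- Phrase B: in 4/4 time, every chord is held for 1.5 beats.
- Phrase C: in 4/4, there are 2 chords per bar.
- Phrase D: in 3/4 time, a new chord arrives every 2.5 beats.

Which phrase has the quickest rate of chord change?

A: each chord is 1 beat in 4/4, so 4 per bar.
B: each chord is 1.5 beats in 4/4, so 8/3 per bar.
C: each chord is 2 beats in 4/4, so 2 per bar.
D: each chord is 2.5 beats in 3/4, so 1.2 per bar.
Fastest is A at 4 chords/bar.

Phrase A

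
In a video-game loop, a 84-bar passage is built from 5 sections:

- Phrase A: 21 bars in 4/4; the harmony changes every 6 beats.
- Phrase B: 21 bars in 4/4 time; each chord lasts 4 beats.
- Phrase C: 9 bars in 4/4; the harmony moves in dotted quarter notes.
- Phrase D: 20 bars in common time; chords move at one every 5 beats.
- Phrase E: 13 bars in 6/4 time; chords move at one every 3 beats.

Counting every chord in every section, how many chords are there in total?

A has 84 beats and chords last 6 each, so 14 chords.
B has 84 beats and chords last 4 each, so 21 chords.
C has 36 beats and chords last 1.5 each, so 24 chords.
D has 80 beats and chords last 5 each, so 16 chords.
E has 78 beats and chords last 3 each, so 26 chords.
Total: 14 + 21 + 24 + 16 + 26 = 101.

101 chords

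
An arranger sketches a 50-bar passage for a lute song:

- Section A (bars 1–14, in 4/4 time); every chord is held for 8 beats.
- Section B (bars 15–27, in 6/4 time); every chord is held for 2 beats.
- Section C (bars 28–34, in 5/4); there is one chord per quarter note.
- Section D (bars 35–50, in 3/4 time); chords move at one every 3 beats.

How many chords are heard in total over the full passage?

A: 14 bars × 4 beats = 56 beats; 8 beats/chord → 7 chords.
B: 13 bars × 6 beats = 78 beats; 2 beats/chord → 39 chords.
C: 7 bars × 5 beats = 35 beats; 1 beat/chord → 35 chords.
D: 16 bars × 3 beats = 48 beats; 3 beats/chord → 16 chords.
Total: 7 + 39 + 35 + 16 = 97.

97 chords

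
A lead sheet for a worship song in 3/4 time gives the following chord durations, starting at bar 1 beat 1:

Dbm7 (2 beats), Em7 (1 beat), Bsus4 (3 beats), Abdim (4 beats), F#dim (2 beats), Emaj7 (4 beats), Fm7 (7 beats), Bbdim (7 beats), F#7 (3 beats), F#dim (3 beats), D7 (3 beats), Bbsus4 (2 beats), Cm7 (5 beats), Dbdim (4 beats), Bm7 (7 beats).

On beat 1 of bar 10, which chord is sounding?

Beat 1 of bar 10 is beat (10−1)×3 + 1 = 28 overall.
Running totals: Dbm7 ends at 2, Em7 ends at 3, Bsus4 ends at 6, Abdim ends at 10, F#dim ends at 12, Emaj7 ends at 16, Fm7 ends at 23, Bbdim ends at 30.
Beat 28 falls within Bbdim.

Bbdim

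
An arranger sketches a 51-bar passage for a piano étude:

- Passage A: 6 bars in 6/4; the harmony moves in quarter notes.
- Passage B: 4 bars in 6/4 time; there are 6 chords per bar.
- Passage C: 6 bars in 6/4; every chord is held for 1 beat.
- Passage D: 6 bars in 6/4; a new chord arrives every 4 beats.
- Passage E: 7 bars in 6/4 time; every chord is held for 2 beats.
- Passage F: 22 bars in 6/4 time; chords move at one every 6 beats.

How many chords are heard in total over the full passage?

148 chords

A: 6·6 = 36 beats, 36/1 = 36 chords.
B: 4·6 = 24 beats, 24/1 = 24 chords.
C: 6·6 = 36 beats, 36/1 = 36 chords.
D: 6·6 = 36 beats, 36/4 = 9 chords.
E: 7·6 = 42 beats, 42/2 = 21 chords.
F: 22·6 = 132 beats, 132/6 = 22 chords.
Total: 36 + 24 + 36 + 9 + 21 + 22 = 148.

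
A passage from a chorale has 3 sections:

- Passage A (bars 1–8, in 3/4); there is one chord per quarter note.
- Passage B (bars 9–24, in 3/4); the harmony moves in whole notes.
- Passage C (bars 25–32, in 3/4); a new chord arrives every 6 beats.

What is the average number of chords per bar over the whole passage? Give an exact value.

1.25 chords per bar

A: 8 bars of 3 beats is 24 beats; at 1 beat each that's 24 chords.
B: 16 bars of 3 beats is 48 beats; at 4 beats each that's 12 chords.
C: 8 bars of 3 beats is 24 beats; at 6 beats each that's 4 chords.
Overall: 40 chords over 32 bars → 40/32 = 1.25 chords per bar.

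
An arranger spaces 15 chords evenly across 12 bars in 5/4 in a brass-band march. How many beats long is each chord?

4 beats

12 bars × 5 beats/bar = 60 beats total.
60 beats ÷ 15 chords = 4 beats per chord.
(That is a whole note.)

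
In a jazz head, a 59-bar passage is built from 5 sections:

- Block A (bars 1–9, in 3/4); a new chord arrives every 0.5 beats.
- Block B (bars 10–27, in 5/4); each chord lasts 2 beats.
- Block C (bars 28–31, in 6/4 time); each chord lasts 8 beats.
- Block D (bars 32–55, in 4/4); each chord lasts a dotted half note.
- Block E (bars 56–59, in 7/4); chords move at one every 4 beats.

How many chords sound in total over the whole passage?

A: 9·3 = 27 beats, 27/0.5 = 54 chords.
B: 18·5 = 90 beats, 90/2 = 45 chords.
C: 4·6 = 24 beats, 24/8 = 3 chords.
D: 24·4 = 96 beats, 96/3 = 32 chords.
E: 4·7 = 28 beats, 28/4 = 7 chords.
Total: 54 + 45 + 3 + 32 + 7 = 141.

141 chords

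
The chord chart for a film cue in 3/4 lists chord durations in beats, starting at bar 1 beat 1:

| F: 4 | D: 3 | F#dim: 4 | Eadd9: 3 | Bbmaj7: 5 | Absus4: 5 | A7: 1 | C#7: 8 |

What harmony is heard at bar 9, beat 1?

Beat 1 of bar 9 is beat (9−1)×3 + 1 = 25 overall.
Running totals: F ends at 4, D ends at 7, F#dim ends at 11, Eadd9 ends at 14, Bbmaj7 ends at 19, Absus4 ends at 24, A7 ends at 25.
Beat 25 falls within A7.

A7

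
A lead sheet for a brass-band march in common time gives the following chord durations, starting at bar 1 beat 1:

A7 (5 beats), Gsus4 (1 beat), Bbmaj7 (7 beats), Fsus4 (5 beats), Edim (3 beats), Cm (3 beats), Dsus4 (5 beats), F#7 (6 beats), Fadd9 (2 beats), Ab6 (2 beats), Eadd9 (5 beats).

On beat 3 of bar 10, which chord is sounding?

Ab6

Beat 3 of bar 10 is beat (10−1)×4 + 3 = 39 overall.
Running totals: A7 ends at 5, Gsus4 ends at 6, Bbmaj7 ends at 13, Fsus4 ends at 18, Edim ends at 21, Cm ends at 24, Dsus4 ends at 29, F#7 ends at 35, Fadd9 ends at 37, Ab6 ends at 39.
Beat 39 falls within Ab6.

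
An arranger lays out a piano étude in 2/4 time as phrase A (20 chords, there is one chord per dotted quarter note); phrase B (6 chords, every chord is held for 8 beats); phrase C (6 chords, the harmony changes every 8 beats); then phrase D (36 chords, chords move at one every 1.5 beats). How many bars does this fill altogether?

90 bars

A: 20 × 1.5 = 30 beats = 15 bars.
B: 6 × 8 = 48 beats = 24 bars.
C: 6 × 8 = 48 beats = 24 bars.
D: 36 × 1.5 = 54 beats = 27 bars.
Total: 15 + 24 + 24 + 27 = 90 bars.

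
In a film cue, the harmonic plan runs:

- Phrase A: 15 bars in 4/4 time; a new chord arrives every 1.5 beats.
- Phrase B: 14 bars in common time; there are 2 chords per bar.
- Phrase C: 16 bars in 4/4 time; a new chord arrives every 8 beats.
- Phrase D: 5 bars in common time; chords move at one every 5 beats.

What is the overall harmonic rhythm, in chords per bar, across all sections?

1.6 chords per bar

A: 15 × 4 = 60 beats ÷ 1.5 = 40 chords.
B: 14 × 4 = 56 beats ÷ 2 = 28 chords.
C: 16 × 4 = 64 beats ÷ 8 = 8 chords.
D: 5 × 4 = 20 beats ÷ 5 = 4 chords.
Overall: 80 chords over 50 bars → 80/50 = 1.6 chords per bar.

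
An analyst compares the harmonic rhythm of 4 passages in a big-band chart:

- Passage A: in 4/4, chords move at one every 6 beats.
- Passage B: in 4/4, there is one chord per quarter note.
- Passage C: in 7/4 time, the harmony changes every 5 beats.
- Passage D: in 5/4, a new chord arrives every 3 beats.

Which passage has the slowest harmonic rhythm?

Passage A

A: each chord is 6 beats in 4/4, so 2/3 per bar.
B: each chord is 1 beat in 4/4, so 4 per bar.
C: each chord is 5 beats in 7/4, so 1.4 per bar.
D: each chord is 3 beats in 5/4, so 5/3 per bar.
Slowest is A at 2/3 chords/bar.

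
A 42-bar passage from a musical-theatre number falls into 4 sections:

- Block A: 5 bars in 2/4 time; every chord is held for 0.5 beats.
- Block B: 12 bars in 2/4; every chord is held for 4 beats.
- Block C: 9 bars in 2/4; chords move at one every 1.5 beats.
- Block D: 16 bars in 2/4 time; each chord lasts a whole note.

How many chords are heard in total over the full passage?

46 chords

A: 5·2 = 10 beats, 10/0.5 = 20 chords.
B: 12·2 = 24 beats, 24/4 = 6 chords.
C: 9·2 = 18 beats, 18/1.5 = 12 chords.
D: 16·2 = 32 beats, 32/4 = 8 chords.
Total: 20 + 6 + 12 + 8 = 46.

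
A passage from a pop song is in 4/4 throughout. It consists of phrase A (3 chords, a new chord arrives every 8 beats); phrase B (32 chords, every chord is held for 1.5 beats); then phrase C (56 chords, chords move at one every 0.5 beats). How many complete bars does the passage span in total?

25 bars

A: 3 × 8 = 24 beats = 6 bars.
B: 32 × 1.5 = 48 beats = 12 bars.
C: 56 × 0.5 = 28 beats = 7 bars.
Total: 6 + 12 + 7 = 25 bars.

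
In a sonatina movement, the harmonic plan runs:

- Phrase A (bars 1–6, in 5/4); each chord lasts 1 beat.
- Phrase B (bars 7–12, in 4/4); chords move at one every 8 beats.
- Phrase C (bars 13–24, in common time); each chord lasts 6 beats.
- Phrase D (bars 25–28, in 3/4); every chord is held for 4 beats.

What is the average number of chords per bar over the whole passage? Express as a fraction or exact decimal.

A: 6 × 5 = 30 beats ÷ 1 = 30 chords.
B: 6 × 4 = 24 beats ÷ 8 = 3 chords.
C: 12 × 4 = 48 beats ÷ 6 = 8 chords.
D: 4 × 3 = 12 beats ÷ 4 = 3 chords.
Overall: 44 chords over 28 bars → 44/28 = 11/7 chords per bar.

11/7 chords per bar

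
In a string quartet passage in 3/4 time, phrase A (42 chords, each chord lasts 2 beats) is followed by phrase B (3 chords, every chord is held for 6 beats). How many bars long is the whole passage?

A: 42 × 2 = 84 beats = 28 bars.
B: 3 × 6 = 18 beats = 6 bars.
Total: 28 + 6 = 34 bars.

34 bars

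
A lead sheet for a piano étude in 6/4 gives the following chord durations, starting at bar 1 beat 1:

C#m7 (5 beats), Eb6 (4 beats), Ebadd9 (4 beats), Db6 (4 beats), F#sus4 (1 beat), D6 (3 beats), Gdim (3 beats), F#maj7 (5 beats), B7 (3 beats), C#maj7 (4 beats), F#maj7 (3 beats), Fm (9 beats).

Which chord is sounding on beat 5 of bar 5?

F#maj7

Beat 5 of bar 5 is beat (5−1)×6 + 5 = 29 overall.
Running totals: C#m7 ends at 5, Eb6 ends at 9, Ebadd9 ends at 13, Db6 ends at 17, F#sus4 ends at 18, D6 ends at 21, Gdim ends at 24, F#maj7 ends at 29.
Beat 29 falls within F#maj7.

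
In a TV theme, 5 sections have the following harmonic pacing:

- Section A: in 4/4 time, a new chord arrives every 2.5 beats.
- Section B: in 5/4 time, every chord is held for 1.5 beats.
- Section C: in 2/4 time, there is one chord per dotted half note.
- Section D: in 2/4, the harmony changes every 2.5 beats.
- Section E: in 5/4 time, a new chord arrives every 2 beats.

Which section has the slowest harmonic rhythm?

Section C

A: 4/2.5 = 1.6 chords/bar.
B: 5/1.5 = 10/3 chords/bar.
C: 2/3 = 2/3 chords/bar.
D: 2/2.5 = 0.8 chords/bar.
E: 5/2 = 2.5 chords/bar.
Slowest is C at 2/3 chords/bar.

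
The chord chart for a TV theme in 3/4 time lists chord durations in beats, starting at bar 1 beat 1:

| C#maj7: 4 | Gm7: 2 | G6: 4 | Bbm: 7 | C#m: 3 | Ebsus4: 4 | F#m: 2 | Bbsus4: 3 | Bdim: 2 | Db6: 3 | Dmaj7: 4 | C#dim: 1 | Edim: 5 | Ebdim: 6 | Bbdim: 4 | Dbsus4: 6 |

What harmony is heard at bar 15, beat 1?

Beat 1 of bar 15 is beat (15−1)×3 + 1 = 43 overall.
Running totals: C#maj7 ends at 4, Gm7 ends at 6, G6 ends at 10, Bbm ends at 17, C#m ends at 20, Ebsus4 ends at 24, F#m ends at 26, Bbsus4 ends at 29, Bdim ends at 31, Db6 ends at 34, Dmaj7 ends at 38, C#dim ends at 39, Edim ends at 44.
Beat 43 falls within Edim.

Edim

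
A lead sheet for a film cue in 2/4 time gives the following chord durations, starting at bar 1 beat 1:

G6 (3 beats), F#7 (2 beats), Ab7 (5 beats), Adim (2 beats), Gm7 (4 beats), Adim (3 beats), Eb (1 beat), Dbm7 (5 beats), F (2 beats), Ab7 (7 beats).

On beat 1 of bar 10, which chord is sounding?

Beat 1 of bar 10 is beat (10−1)×2 + 1 = 19 overall.
Running totals: G6 ends at 3, F#7 ends at 5, Ab7 ends at 10, Adim ends at 12, Gm7 ends at 16, Adim ends at 19.
Beat 19 falls within Adim.

Adim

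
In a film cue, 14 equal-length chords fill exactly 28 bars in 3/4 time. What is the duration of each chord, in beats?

6 beats

28 bars × 3 beats/bar = 84 beats total.
84 beats ÷ 14 chords = 6 beats per chord.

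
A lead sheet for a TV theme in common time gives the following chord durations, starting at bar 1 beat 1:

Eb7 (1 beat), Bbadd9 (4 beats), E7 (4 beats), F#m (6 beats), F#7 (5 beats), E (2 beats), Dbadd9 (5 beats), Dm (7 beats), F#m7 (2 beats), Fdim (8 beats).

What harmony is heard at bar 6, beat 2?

Beat 2 of bar 6 is beat (6−1)×4 + 2 = 22 overall.
Running totals: Eb7 ends at 1, Bbadd9 ends at 5, E7 ends at 9, F#m ends at 15, F#7 ends at 20, E ends at 22.
Beat 22 falls within E.

E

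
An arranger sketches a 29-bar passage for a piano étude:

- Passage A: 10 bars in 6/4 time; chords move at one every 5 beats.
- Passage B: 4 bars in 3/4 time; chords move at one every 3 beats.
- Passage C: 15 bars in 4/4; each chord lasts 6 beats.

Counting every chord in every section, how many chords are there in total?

A: 10·6 = 60 beats, 60/5 = 12 chords.
B: 4·3 = 12 beats, 12/3 = 4 chords.
C: 15·4 = 60 beats, 60/6 = 10 chords.
Total: 12 + 4 + 10 = 26.

26 chords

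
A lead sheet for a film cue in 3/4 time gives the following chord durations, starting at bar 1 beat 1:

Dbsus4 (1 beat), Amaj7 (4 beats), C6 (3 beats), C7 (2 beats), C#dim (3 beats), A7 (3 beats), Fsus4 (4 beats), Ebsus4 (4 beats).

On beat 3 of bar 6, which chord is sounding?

Fsus4

Beat 3 of bar 6 is beat (6−1)×3 + 3 = 18 overall.
Running totals: Dbsus4 ends at 1, Amaj7 ends at 5, C6 ends at 8, C7 ends at 10, C#dim ends at 13, A7 ends at 16, Fsus4 ends at 20.
Beat 18 falls within Fsus4.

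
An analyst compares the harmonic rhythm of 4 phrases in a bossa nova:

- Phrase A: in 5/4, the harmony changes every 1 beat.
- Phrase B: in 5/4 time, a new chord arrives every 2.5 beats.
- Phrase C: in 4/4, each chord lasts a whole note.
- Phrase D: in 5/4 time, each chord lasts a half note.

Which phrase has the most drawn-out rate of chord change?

A: 5/1 = 5 chords/bar.
B: 5/2.5 = 2 chords/bar.
C: 4/4 = 1 chord/bar.
D: 5/2 = 2.5 chords/bar.
Slowest is C at 1 chords/bar.

Phrase C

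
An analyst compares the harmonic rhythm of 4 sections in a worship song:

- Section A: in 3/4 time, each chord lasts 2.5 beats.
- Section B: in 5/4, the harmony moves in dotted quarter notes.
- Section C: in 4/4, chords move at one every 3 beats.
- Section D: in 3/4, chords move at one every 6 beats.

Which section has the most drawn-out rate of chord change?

A: 3 beats/bar ÷ 2.5 beats/chord = 1.2 chords/bar.
B: 5 beats/bar ÷ 1.5 beats/chord = 10/3 chords/bar.
C: 4 beats/bar ÷ 3 beats/chord = 4/3 chords/bar.
D: 3 beats/bar ÷ 6 beats/chord = 0.5 chords/bar.
Slowest is D at 0.5 chords/bar.

Section D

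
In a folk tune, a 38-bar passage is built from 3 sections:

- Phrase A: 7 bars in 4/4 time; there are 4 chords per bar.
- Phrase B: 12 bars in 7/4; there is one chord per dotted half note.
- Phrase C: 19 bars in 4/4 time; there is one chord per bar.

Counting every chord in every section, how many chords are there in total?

75 chords

A: 7·4 = 28 beats, 28/1 = 28 chords.
B: 12·7 = 84 beats, 84/3 = 28 chords.
C: 19·4 = 76 beats, 76/4 = 19 chords.
Total: 28 + 28 + 19 = 75.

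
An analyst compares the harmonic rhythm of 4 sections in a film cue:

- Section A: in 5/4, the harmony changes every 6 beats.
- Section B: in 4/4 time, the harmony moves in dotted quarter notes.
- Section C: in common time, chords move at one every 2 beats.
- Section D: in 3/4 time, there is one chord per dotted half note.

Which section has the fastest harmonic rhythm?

Section B

A: 5/6 = 5/6 chords/bar.
B: 4/1.5 = 8/3 chords/bar.
C: 4/2 = 2 chords/bar.
D: 3/3 = 1 chord/bar.
Fastest is B at 8/3 chords/bar.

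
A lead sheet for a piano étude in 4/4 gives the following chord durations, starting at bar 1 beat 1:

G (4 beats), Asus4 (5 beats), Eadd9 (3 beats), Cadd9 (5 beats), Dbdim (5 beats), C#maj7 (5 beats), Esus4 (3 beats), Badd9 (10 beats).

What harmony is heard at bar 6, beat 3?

C#maj7

Beat 3 of bar 6 is beat (6−1)×4 + 3 = 23 overall.
Running totals: G ends at 4, Asus4 ends at 9, Eadd9 ends at 12, Cadd9 ends at 17, Dbdim ends at 22, C#maj7 ends at 27.
Beat 23 falls within C#maj7.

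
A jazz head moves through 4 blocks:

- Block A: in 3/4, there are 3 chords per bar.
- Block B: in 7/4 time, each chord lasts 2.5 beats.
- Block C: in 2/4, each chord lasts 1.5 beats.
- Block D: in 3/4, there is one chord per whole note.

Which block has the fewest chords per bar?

A: 3/1 = 3 chords/bar.
B: 7/2.5 = 2.8 chords/bar.
C: 2/1.5 = 4/3 chords/bar.
D: 3/4 = 0.75 chords/bar.
Slowest is D at 0.75 chords/bar.

Block D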